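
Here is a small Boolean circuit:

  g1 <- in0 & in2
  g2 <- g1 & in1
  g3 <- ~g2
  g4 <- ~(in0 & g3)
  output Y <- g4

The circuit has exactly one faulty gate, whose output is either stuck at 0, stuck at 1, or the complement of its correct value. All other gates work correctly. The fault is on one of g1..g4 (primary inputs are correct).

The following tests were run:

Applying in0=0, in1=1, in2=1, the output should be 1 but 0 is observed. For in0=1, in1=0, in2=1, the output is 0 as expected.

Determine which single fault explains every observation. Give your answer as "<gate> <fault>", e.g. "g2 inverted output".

Fault-free values for test 1 (in0=0, in1=1, in2=1): g1=0, g2=0, g3=1, g4=1, giving Y=1. Observed 0.
Test 1: faults giving observed 0 are {g4 stuck-at-0, g4 inverted output}.
Test 2 (in0=1, in1=0, in2=1): fault-free g1=1, g2=0, g3=1, g4=0 → 0; observed 0. Eliminates g4 inverted output.
Only g4 stuck-at-0 is consistent with every test.

g4 stuck-at-0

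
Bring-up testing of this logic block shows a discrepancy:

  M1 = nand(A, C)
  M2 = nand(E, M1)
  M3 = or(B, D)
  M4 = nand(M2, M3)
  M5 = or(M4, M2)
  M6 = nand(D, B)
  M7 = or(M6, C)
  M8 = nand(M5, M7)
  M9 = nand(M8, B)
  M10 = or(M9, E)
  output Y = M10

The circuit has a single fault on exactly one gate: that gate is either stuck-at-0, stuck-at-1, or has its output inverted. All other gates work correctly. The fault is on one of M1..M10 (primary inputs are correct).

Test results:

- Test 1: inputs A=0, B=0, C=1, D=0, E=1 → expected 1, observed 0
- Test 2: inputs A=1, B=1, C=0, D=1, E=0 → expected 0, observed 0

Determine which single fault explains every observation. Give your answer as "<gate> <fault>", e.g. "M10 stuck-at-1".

Fault-free values for test 1 (A=0, B=0, C=1, D=0, E=1): M1=1, M2=0, M3=0, M4=1, M5=1, M6=1, M7=1, M8=0, M9=1, M10=1, giving Y=1. Observed 0.
Test 1: faults giving observed 0 are {M10 stuck-at-0, M10 inverted output}.
Test 2 (A=1, B=1, C=0, D=1, E=0): fault-free M1=1, M2=1, M3=1, M4=0, M5=1, M6=0, M7=0, M8=1, M9=0, M10=0 → 0; observed 0. Eliminates M10 inverted output.
Only M10 stuck-at-0 is consistent with every test.

M10 stuck-at-0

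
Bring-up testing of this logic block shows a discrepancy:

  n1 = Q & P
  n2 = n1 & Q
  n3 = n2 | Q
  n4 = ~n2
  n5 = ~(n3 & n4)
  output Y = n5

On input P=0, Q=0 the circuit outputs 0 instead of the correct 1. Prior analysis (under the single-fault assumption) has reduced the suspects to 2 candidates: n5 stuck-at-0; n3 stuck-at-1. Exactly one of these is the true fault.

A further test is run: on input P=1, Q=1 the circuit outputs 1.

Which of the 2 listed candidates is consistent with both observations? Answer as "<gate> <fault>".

Evaluate each candidate on input P=1, Q=1:
  n5 stuck-at-0: n1=1, n2=1, n3=1, n4=0, n5=0 [stuck-at-0] → 0 — eliminated
  n3 stuck-at-1: n1=1, n2=1, n3=1 [stuck-at-1], n4=0, n5=1 → 1 — matches
Only n3 stuck-at-1 reproduces the observed 1.

n3 stuck-at-1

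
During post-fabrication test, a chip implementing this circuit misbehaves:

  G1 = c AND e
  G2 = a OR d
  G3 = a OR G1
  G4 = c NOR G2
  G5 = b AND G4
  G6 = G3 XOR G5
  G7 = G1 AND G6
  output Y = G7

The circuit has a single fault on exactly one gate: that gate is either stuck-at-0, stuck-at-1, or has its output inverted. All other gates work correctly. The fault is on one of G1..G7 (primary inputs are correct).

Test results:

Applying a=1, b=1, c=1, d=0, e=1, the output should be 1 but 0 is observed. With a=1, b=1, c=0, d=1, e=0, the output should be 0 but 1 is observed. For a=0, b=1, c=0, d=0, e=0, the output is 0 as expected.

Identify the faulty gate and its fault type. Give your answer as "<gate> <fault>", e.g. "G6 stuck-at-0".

Fault-free values for test 1 (a=1, b=1, c=1, d=0, e=1): G1=1, G2=1, G3=1, G4=0, G5=0, G6=1, G7=1, giving Y=1. Observed 0.
Test 1: faults giving observed 0 are {G1 stuck-at-0, G1 inverted output, G3 stuck-at-0, G3 inverted output, G4 stuck-at-1, G4 inverted output, G5 stuck-at-1, G5 inverted output, G6 stuck-at-0, G6 inverted output, G7 stuck-at-0, G7 inverted output}.
Test 2 (a=1, b=1, c=0, d=1, e=0): fault-free G1=0, G2=1, G3=1, G4=0, G5=0, G6=1, G7=0 → 0; observed 1. Eliminates G1 stuck-at-0, G3 stuck-at-0, G3 inverted output, G4 stuck-at-1, G4 inverted output, G5 stuck-at-1, G5 inverted output, G6 stuck-at-0, G6 inverted output, G7 stuck-at-0.
Test 3 (a=0, b=1, c=0, d=0, e=0): fault-free G1=0, G2=0, G3=0, G4=1, G5=1, G6=1, G7=0 → 0; observed 0. Eliminates G7 inverted output.
Only G1 inverted output is consistent with every test.

G1 inverted output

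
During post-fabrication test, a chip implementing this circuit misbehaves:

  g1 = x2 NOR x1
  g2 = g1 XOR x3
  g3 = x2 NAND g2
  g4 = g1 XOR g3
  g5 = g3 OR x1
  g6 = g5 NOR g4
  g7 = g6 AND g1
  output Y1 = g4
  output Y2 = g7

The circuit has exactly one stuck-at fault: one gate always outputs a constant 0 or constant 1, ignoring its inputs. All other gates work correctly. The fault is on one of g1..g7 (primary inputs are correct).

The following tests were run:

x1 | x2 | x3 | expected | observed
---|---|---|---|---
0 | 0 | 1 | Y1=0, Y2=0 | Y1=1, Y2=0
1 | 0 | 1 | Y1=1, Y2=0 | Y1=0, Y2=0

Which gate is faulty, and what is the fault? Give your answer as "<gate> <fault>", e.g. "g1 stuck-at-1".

g3 stuck-at-0

Fault-free values for test 1 (x1=0, x2=0, x3=1): g1=1, g2=0, g3=1, g4=0, g5=1, g6=0, g7=0, giving Y1=0, Y2=0. Observed Y1=1, Y2=0.
Test 1: faults giving observed Y1=1, Y2=0 are {g1 stuck-at-0, g3 stuck-at-0, g4 stuck-at-1}.
Test 2 (x1=1, x2=0, x3=1): fault-free g1=0, g2=1, g3=1, g4=1, g5=1, g6=0, g7=0 → Y1=1, Y2=0; observed Y1=0, Y2=0. Eliminates g1 stuck-at-0, g4 stuck-at-1.
Only g3 stuck-at-0 is consistent with every test.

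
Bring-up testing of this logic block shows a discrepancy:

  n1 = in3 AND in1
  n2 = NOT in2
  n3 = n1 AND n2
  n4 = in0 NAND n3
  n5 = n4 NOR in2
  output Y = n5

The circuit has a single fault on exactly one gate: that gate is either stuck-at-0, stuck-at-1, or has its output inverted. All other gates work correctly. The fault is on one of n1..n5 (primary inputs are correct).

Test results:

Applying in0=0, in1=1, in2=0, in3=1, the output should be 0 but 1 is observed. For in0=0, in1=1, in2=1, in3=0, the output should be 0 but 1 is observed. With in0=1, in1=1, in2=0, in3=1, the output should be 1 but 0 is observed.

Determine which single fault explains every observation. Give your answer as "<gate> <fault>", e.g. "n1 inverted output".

n5 inverted output

Fault-free values for test 1 (in0=0, in1=1, in2=0, in3=1): n1=1, n2=1, n3=1, n4=1, n5=0, giving Y=0. Observed 1.
Test 1: faults giving observed 1 are {n4 stuck-at-0, n4 inverted output, n5 stuck-at-1, n5 inverted output}.
Test 2 (in0=0, in1=1, in2=1, in3=0): fault-free n1=0, n2=0, n3=0, n4=1, n5=0 → 0; observed 1. Eliminates n4 stuck-at-0, n4 inverted output.
Test 3 (in0=1, in1=1, in2=0, in3=1): fault-free n1=1, n2=1, n3=1, n4=0, n5=1 → 1; observed 0. Eliminates n5 stuck-at-1.
Only n5 inverted output is consistent with every test.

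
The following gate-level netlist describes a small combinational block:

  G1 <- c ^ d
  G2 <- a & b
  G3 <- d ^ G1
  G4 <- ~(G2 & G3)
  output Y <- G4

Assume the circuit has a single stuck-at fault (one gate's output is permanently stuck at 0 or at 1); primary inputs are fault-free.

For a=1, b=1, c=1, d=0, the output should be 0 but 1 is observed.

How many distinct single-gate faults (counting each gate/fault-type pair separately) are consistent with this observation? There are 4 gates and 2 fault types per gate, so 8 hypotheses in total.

Fault-free: G1=1, G2=1, G3=1, G4=0 → 0. Observed 1.
  G1 stuck-at-0: output 1 ✓
  G1 stuck-at-1: output 0 ✗
  G2 stuck-at-0: output 1 ✓
  G2 stuck-at-1: output 0 ✗
  G3 stuck-at-0: output 1 ✓
  G3 stuck-at-1: output 0 ✗
  G4 stuck-at-0: output 0 ✗
  G4 stuck-at-1: output 1 ✓
Consistent faults: {G1 stuck-at-0, G2 stuck-at-0, G3 stuck-at-0, G4 stuck-at-1} — 4 in all.

4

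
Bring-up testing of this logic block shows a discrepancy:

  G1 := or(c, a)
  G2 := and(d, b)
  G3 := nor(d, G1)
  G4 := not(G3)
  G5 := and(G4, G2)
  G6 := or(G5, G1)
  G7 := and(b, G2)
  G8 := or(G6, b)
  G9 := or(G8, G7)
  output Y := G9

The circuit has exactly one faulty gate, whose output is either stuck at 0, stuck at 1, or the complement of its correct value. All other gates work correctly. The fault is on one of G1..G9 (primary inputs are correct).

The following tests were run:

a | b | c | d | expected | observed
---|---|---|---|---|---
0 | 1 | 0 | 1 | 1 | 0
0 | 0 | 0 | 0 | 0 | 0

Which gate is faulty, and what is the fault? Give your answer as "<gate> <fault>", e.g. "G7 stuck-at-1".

Fault-free values for test 1 (a=0, b=1, c=0, d=1): G1=0, G2=1, G3=0, G4=1, G5=1, G6=1, G7=1, G8=1, G9=1, giving Y=1. Observed 0.
Test 1: faults giving observed 0 are {G9 stuck-at-0, G9 inverted output}.
Test 2 (a=0, b=0, c=0, d=0): fault-free G1=0, G2=0, G3=1, G4=0, G5=0, G6=0, G7=0, G8=0, G9=0 → 0; observed 0. Eliminates G9 inverted output.
Only G9 stuck-at-0 is consistent with every test.

G9 stuck-at-0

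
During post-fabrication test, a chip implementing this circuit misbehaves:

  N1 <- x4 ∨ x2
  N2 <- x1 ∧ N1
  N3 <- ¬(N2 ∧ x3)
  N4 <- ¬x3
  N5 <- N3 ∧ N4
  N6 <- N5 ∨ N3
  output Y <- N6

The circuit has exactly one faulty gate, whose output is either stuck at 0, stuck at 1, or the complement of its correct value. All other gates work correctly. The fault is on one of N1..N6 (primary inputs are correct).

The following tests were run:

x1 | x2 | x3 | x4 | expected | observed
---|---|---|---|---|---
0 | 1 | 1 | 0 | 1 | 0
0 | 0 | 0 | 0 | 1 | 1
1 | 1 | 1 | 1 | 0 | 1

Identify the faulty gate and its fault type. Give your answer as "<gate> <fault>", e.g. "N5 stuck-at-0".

Fault-free values for test 1 (x1=0, x2=1, x3=1, x4=0): N1=1, N2=0, N3=1, N4=0, N5=0, N6=1, giving Y=1. Observed 0.
Test 1: faults giving observed 0 are {N2 stuck-at-1, N2 inverted output, N3 stuck-at-0, N3 inverted output, N6 stuck-at-0, N6 inverted output}.
Test 2 (x1=0, x2=0, x3=0, x4=0): fault-free N1=0, N2=0, N3=1, N4=1, N5=1, N6=1 → 1; observed 1. Eliminates N3 stuck-at-0, N3 inverted output, N6 stuck-at-0, N6 inverted output.
Test 3 (x1=1, x2=1, x3=1, x4=1): fault-free N1=1, N2=1, N3=0, N4=0, N5=0, N6=0 → 0; observed 1. Eliminates N2 stuck-at-1.
Only N2 inverted output is consistent with every test.

N2 inverted output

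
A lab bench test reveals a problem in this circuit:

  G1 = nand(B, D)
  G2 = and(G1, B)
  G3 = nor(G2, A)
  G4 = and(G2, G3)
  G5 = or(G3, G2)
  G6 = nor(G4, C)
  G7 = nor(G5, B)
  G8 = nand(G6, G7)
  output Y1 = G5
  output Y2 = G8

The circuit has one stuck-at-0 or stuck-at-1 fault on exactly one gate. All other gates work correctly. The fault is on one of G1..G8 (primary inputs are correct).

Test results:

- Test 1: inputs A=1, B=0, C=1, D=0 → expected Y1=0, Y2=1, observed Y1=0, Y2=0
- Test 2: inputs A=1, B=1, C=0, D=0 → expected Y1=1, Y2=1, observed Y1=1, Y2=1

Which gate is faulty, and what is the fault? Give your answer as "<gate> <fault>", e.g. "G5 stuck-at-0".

G6 stuck-at-1

Fault-free values for test 1 (A=1, B=0, C=1, D=0): G1=1, G2=0, G3=0, G4=0, G5=0, G6=0, G7=1, G8=1, giving Y1=0, Y2=1. Observed Y1=0, Y2=0.
Test 1: faults giving observed Y1=0, Y2=0 are {G6 stuck-at-1, G8 stuck-at-0}.
Test 2 (A=1, B=1, C=0, D=0): fault-free G1=1, G2=1, G3=0, G4=0, G5=1, G6=1, G7=0, G8=1 → Y1=1, Y2=1; observed Y1=1, Y2=1. Eliminates G8 stuck-at-0.
Only G6 stuck-at-1 is consistent with every test.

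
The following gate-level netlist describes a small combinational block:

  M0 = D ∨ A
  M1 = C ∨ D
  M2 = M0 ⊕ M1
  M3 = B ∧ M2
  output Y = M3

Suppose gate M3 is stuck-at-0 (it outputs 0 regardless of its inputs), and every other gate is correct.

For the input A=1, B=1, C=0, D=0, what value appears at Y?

0

Propagate with M3 forced: M0=1, M1=0, M2=1, M3=0 [stuck-at-0].
So Y = 0. (Without the fault it would be 1.)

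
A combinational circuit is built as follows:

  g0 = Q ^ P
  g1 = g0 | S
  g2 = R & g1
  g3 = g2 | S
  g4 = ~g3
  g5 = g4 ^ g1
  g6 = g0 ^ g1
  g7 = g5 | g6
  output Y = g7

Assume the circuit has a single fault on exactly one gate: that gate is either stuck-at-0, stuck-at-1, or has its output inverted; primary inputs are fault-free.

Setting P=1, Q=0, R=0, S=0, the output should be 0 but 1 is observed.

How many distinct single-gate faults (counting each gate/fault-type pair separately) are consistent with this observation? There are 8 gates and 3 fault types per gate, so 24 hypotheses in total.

Fault-free: g0=1, g1=1, g2=0, g3=0, g4=1, g5=0, g6=0, g7=0 → 0. Observed 1.
  g0: stuck-at-0, inverted output ✓; others ✗
  g1: stuck-at-0, inverted output ✓; others ✗
  g2: stuck-at-1, inverted output ✓; others ✗
  g3: stuck-at-1, inverted output ✓; others ✗
  g4: stuck-at-0, inverted output ✓; others ✗
  g5: stuck-at-1, inverted output ✓; others ✗
  g6: stuck-at-1, inverted output ✓; others ✗
  g7: stuck-at-1, inverted output ✓; others ✗
Consistent faults: {g0 stuck-at-0, g0 inverted output, g1 stuck-at-0, g1 inverted output, g2 stuck-at-1, g2 inverted output, g3 stuck-at-1, g3 inverted output, g4 stuck-at-0, g4 inverted output, g5 stuck-at-1, g5 inverted output, g6 stuck-at-1, g6 inverted output, g7 stuck-at-1, g7 inverted output} — 16 in all.

16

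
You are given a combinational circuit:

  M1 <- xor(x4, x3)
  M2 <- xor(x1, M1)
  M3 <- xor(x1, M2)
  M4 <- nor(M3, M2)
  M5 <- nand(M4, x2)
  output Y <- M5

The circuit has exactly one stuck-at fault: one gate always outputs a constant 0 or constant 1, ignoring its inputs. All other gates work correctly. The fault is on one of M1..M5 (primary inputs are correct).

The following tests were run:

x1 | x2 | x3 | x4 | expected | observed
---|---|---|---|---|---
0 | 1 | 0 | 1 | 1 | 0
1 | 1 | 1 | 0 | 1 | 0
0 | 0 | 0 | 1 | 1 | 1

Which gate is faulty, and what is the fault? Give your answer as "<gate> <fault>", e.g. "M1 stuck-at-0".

Fault-free values for test 1 (x1=0, x2=1, x3=0, x4=1): M1=1, M2=1, M3=1, M4=0, M5=1, giving Y=1. Observed 0.
Test 1: faults giving observed 0 are {M1 stuck-at-0, M2 stuck-at-0, M4 stuck-at-1, M5 stuck-at-0}.
Test 2 (x1=1, x2=1, x3=1, x4=0): fault-free M1=1, M2=0, M3=1, M4=0, M5=1 → 1; observed 0. Eliminates M1 stuck-at-0, M2 stuck-at-0.
Test 3 (x1=0, x2=0, x3=0, x4=1): fault-free M1=1, M2=1, M3=1, M4=0, M5=1 → 1; observed 1. Eliminates M5 stuck-at-0.
Only M4 stuck-at-1 is consistent with every test.

M4 stuck-at-1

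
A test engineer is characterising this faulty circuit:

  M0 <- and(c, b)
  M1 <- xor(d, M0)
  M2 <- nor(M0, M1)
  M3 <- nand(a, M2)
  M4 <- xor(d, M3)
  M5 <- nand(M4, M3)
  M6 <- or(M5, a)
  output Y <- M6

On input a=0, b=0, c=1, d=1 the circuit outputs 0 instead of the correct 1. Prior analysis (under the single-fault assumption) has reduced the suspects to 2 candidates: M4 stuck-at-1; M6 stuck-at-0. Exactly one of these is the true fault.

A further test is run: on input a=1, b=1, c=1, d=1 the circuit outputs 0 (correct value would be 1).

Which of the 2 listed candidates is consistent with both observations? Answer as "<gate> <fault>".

M6 stuck-at-0

Evaluate each candidate on input a=1, b=1, c=1, d=1:
  M4 stuck-at-1: M0=1, M1=0, M2=0, M3=1, M4=1 [stuck-at-1], M5=0, M6=1 → 1 — eliminated
  M6 stuck-at-0: M0=1, M1=0, M2=0, M3=1, M4=0, M5=1, M6=0 [stuck-at-0] → 0 — matches
Only M6 stuck-at-0 reproduces the observed 0.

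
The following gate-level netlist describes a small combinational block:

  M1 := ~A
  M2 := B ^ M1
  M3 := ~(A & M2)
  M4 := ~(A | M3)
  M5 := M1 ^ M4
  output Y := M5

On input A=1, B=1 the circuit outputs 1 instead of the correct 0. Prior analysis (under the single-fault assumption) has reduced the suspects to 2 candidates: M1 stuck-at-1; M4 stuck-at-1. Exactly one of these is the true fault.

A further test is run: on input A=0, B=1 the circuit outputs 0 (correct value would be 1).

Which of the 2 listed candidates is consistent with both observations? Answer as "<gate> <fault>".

M4 stuck-at-1

Evaluate each candidate on input A=0, B=1:
  M1 stuck-at-1: M1=1 [stuck-at-1], M2=0, M3=1, M4=0, M5=1 → 1 — eliminated
  M4 stuck-at-1: M1=1, M2=0, M3=1, M4=1 [stuck-at-1], M5=0 → 0 — matches
Only M4 stuck-at-1 reproduces the observed 0.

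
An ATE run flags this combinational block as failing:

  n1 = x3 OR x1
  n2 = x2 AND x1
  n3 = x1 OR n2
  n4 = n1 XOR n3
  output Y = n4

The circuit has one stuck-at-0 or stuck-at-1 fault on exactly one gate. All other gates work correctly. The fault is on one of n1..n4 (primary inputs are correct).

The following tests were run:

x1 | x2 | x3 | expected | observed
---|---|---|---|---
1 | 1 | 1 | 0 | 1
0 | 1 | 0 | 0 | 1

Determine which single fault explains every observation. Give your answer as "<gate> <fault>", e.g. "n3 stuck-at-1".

n4 stuck-at-1

Fault-free values for test 1 (x1=1, x2=1, x3=1): n1=1, n2=1, n3=1, n4=0, giving Y=0. Observed 1.
Test 1: faults giving observed 1 are {n1 stuck-at-0, n3 stuck-at-0, n4 stuck-at-1}.
Test 2 (x1=0, x2=1, x3=0): fault-free n1=0, n2=0, n3=0, n4=0 → 0; observed 1. Eliminates n1 stuck-at-0, n3 stuck-at-0.
Only n4 stuck-at-1 is consistent with every test.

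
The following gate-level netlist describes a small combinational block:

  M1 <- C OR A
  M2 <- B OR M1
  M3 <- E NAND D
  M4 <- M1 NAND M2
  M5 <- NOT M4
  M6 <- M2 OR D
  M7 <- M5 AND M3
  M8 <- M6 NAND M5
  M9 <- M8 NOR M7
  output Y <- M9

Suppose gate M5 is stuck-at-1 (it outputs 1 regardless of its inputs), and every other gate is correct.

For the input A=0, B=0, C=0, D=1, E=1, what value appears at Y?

Propagate with M5 forced: M1=0, M2=0, M3=0, M4=1, M5=1 [stuck-at-1], M6=1, M7=0, M8=0, M9=1.
So Y = 1. (Without the fault it would be 0.)

1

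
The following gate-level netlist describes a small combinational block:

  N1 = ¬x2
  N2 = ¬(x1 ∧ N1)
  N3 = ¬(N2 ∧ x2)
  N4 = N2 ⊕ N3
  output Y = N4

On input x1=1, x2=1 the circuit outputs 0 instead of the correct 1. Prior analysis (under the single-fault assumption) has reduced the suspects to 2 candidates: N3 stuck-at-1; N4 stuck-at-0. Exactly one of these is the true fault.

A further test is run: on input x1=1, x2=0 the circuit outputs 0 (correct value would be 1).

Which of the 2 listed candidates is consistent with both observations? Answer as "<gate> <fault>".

Evaluate each candidate on input x1=1, x2=0:
  N3 stuck-at-1: N1=1, N2=0, N3=1 [stuck-at-1], N4=1 → 1 — eliminated
  N4 stuck-at-0: N1=1, N2=0, N3=1, N4=0 [stuck-at-0] → 0 — matches
Only N4 stuck-at-0 reproduces the observed 0.

N4 stuck-at-0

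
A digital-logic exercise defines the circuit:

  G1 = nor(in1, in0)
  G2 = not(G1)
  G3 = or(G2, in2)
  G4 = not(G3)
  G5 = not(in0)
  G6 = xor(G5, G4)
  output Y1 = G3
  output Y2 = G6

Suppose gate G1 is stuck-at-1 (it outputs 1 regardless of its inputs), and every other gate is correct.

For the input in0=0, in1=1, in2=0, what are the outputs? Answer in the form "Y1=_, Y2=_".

Y1=0, Y2=0

Propagate with G1 forced: G1=1 [stuck-at-1], G2=0, G3=0, G4=1, G5=1, G6=0.
So the outputs are Y1=0, Y2=0. (Without the fault they would be Y1=1, Y2=1.)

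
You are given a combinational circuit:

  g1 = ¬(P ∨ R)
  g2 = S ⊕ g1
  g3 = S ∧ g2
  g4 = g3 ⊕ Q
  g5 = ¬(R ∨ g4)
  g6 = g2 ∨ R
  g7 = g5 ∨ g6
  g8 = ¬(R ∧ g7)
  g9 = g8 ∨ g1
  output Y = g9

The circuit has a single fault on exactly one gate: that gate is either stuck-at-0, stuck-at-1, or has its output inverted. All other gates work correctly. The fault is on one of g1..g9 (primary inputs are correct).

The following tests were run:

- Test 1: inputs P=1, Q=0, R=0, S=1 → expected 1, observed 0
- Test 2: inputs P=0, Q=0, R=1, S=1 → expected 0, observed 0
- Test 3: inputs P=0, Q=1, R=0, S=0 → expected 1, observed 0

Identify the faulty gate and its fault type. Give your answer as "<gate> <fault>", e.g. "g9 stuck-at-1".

Fault-free values for test 1 (P=1, Q=0, R=0, S=1): g1=0, g2=1, g3=1, g4=1, g5=0, g6=1, g7=1, g8=1, g9=1, giving Y=1. Observed 0.
Test 1: faults giving observed 0 are {g8 stuck-at-0, g8 inverted output, g9 stuck-at-0, g9 inverted output}.
Test 2 (P=0, Q=0, R=1, S=1): fault-free g1=0, g2=1, g3=1, g4=1, g5=0, g6=1, g7=1, g8=0, g9=0 → 0; observed 0. Eliminates g8 inverted output, g9 inverted output.
Test 3 (P=0, Q=1, R=0, S=0): fault-free g1=1, g2=1, g3=0, g4=1, g5=0, g6=1, g7=1, g8=1, g9=1 → 1; observed 0. Eliminates g8 stuck-at-0.
Only g9 stuck-at-0 is consistent with every test.

g9 stuck-at-0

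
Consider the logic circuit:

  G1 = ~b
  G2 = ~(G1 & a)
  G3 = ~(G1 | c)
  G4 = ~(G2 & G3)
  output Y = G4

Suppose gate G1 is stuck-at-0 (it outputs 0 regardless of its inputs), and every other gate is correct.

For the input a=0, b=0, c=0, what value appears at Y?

Propagate with G1 forced: G1=0 [stuck-at-0], G2=1, G3=1, G4=0.
So Y = 0. (Without the fault it would be 1.)

0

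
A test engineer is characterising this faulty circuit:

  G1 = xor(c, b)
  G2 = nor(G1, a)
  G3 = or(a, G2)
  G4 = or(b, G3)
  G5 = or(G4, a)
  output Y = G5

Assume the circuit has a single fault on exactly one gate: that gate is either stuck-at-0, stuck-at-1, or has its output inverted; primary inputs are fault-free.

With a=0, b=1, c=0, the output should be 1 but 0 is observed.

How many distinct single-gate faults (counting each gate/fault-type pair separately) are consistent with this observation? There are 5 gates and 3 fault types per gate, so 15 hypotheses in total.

4

Fault-free: G1=1, G2=0, G3=0, G4=1, G5=1 → 1. Observed 0.
  G1: none of the 3 fault types match ✗
  G2: none of the 3 fault types match ✗
  G3: none of the 3 fault types match ✗
  G4: stuck-at-0, inverted output ✓; others ✗
  G5: stuck-at-0, inverted output ✓; others ✗
Consistent faults: {G4 stuck-at-0, G4 inverted output, G5 stuck-at-0, G5 inverted output} — 4 in all.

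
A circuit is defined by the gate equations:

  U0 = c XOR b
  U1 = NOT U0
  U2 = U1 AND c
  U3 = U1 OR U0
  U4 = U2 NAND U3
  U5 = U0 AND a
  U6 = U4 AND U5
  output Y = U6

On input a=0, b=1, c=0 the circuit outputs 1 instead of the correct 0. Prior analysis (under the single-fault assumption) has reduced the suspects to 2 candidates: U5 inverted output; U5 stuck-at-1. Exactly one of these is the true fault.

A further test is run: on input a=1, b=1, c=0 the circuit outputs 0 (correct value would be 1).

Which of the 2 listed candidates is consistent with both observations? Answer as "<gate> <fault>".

Evaluate each candidate on input a=1, b=1, c=0:
  U5 inverted output: U0=1, U1=0, U2=0, U3=1, U4=1, U5=0 [inverted output], U6=0 → 0 — matches
  U5 stuck-at-1: U0=1, U1=0, U2=0, U3=1, U4=1, U5=1 [stuck-at-1], U6=1 → 1 — eliminated
Only U5 inverted output reproduces the observed 0.

U5 inverted output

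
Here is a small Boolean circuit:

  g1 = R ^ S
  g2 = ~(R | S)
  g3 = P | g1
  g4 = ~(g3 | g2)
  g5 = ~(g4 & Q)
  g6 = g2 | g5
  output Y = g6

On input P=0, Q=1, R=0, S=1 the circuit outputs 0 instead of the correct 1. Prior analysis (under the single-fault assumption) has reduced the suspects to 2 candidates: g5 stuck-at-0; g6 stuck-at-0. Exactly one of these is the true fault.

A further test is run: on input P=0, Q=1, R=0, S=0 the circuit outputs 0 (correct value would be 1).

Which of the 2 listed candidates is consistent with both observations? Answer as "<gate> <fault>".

Evaluate each candidate on input P=0, Q=1, R=0, S=0:
  g5 stuck-at-0: g1=0, g2=1, g3=0, g4=0, g5=0 [stuck-at-0], g6=1 → 1 — eliminated
  g6 stuck-at-0: g1=0, g2=1, g3=0, g4=0, g5=1, g6=0 [stuck-at-0] → 0 — matches
Only g6 stuck-at-0 reproduces the observed 0.

g6 stuck-at-0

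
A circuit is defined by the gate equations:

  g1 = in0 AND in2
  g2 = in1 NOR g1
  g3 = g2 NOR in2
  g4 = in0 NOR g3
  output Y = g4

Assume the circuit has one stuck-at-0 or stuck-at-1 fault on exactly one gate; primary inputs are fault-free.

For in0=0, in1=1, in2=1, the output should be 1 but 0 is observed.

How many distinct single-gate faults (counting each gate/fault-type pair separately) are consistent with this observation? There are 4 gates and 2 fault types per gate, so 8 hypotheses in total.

Fault-free: g1=0, g2=0, g3=0, g4=1 → 1. Observed 0.
  g1 stuck-at-0: output 1 ✗
  g1 stuck-at-1: output 1 ✗
  g2 stuck-at-0: output 1 ✗
  g2 stuck-at-1: output 1 ✗
  g3 stuck-at-0: output 1 ✗
  g3 stuck-at-1: output 0 ✓
  g4 stuck-at-0: output 0 ✓
  g4 stuck-at-1: output 1 ✗
Consistent faults: {g3 stuck-at-1, g4 stuck-at-0} — 2 in all.

2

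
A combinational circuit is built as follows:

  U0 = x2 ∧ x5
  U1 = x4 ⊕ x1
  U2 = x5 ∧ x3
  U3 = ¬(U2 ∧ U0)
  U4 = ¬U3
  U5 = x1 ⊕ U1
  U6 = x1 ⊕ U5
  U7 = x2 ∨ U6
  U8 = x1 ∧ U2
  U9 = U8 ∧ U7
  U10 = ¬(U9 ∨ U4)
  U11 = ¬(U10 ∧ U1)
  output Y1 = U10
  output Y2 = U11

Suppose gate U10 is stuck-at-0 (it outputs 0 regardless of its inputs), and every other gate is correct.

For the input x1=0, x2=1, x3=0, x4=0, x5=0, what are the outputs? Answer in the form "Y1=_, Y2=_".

Y1=0, Y2=1

Propagate with U10 forced: U0=0, U1=0, U2=0, U3=1, U4=0, U5=0, U6=0, U7=1, U8=0, U9=0, U10=0 [stuck-at-0], U11=1.
So the outputs are Y1=0, Y2=1. (Without the fault they would be Y1=1, Y2=1.)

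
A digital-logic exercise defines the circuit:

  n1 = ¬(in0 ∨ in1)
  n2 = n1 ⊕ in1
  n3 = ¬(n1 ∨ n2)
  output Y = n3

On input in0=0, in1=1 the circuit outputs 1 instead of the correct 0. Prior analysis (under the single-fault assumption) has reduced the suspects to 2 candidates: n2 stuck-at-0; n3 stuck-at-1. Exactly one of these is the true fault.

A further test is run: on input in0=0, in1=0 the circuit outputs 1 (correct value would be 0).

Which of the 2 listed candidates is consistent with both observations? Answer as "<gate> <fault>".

Evaluate each candidate on input in0=0, in1=0:
  n2 stuck-at-0: n1=1, n2=0 [stuck-at-0], n3=0 → 0 — eliminated
  n3 stuck-at-1: n1=1, n2=1, n3=1 [stuck-at-1] → 1 — matches
Only n3 stuck-at-1 reproduces the observed 1.

n3 stuck-at-1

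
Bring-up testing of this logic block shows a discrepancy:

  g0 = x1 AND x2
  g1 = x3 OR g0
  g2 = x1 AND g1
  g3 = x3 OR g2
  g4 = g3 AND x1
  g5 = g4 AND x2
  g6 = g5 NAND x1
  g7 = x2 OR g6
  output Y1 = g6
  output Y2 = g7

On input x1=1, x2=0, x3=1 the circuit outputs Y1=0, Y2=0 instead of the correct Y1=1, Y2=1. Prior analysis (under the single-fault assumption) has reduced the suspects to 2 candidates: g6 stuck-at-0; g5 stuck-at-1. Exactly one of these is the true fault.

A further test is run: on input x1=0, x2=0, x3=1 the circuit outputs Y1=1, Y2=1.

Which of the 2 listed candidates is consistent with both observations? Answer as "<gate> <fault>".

g5 stuck-at-1

Evaluate each candidate on input x1=0, x2=0, x3=1:
  g6 stuck-at-0: g0=0, g1=1, g2=0, g3=1, g4=0, g5=0, g6=0 [stuck-at-0], g7=0 → Y1=0, Y2=0 — eliminated
  g5 stuck-at-1: g0=0, g1=1, g2=0, g3=1, g4=0, g5=1 [stuck-at-1], g6=1, g7=1 → Y1=1, Y2=1 — matches
Only g5 stuck-at-1 reproduces the observed Y1=1, Y2=1.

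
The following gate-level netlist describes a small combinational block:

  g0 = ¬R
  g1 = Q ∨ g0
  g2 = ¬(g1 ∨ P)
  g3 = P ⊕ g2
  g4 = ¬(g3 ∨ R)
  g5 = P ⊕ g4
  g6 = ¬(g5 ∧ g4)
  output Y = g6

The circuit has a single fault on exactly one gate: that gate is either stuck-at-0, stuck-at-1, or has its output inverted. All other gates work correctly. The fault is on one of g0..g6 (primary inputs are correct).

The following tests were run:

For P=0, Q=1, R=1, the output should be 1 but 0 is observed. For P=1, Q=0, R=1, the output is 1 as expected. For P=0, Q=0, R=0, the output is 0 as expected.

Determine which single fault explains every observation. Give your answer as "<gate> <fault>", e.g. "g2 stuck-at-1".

g4 stuck-at-1

Fault-free values for test 1 (P=0, Q=1, R=1): g0=0, g1=1, g2=0, g3=0, g4=0, g5=0, g6=1, giving Y=1. Observed 0.
Test 1: faults giving observed 0 are {g4 stuck-at-1, g4 inverted output, g6 stuck-at-0, g6 inverted output}.
Test 2 (P=1, Q=0, R=1): fault-free g0=0, g1=0, g2=0, g3=1, g4=0, g5=1, g6=1 → 1; observed 1. Eliminates g6 stuck-at-0, g6 inverted output.
Test 3 (P=0, Q=0, R=0): fault-free g0=1, g1=1, g2=0, g3=0, g4=1, g5=1, g6=0 → 0; observed 0. Eliminates g4 inverted output.
Only g4 stuck-at-1 is consistent with every test.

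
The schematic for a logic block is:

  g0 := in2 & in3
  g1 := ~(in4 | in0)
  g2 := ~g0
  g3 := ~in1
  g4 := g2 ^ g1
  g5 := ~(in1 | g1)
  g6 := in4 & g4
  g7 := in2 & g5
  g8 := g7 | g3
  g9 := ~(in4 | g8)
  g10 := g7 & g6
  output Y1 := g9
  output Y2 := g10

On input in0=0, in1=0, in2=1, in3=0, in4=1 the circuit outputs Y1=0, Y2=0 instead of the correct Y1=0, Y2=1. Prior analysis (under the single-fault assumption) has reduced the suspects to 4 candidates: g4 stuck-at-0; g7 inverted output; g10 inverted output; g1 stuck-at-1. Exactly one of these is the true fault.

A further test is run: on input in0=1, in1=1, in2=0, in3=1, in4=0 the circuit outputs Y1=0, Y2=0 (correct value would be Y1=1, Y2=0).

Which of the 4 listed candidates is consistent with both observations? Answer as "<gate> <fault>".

Evaluate each candidate on input in0=1, in1=1, in2=0, in3=1, in4=0:
  g4 stuck-at-0: g0=0, g1=0, g2=1, g3=0, g4=0 [stuck-at-0], g5=0, g6=0, g7=0, g8=0, g9=1, g10=0 → Y1=1, Y2=0 — eliminated
  g7 inverted output: g0=0, g1=0, g2=1, g3=0, g4=1, g5=0, g6=0, g7=1 [inverted output], g8=1, g9=0, g10=0 → Y1=0, Y2=0 — matches
  g10 inverted output: g0=0, g1=0, g2=1, g3=0, g4=1, g5=0, g6=0, g7=0, g8=0, g9=1, g10=1 [inverted output] → Y1=1, Y2=1 — eliminated
  g1 stuck-at-1: g0=0, g1=1 [stuck-at-1], g2=1, g3=0, g4=0, g5=0, g6=0, g7=0, g8=0, g9=1, g10=0 → Y1=1, Y2=0 — eliminated
Only g7 inverted output reproduces the observed Y1=0, Y2=0.

g7 inverted output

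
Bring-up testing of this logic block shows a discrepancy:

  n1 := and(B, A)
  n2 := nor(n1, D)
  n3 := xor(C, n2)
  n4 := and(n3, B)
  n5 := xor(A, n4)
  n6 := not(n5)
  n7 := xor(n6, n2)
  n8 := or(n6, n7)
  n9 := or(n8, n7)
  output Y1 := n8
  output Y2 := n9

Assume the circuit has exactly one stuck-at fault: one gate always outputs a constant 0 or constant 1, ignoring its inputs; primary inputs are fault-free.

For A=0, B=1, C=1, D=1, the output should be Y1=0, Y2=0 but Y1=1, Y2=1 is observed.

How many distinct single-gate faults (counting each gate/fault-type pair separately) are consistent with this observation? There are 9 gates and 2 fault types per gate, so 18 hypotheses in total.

7

Fault-free: n1=0, n2=0, n3=1, n4=1, n5=1, n6=0, n7=0, n8=0, n9=0 → Y1=0, Y2=0. Observed Y1=1, Y2=1.
  n1: none of the 2 fault types match ✗
  n2: stuck-at-1 ✓; others ✗
  n3: stuck-at-0 ✓; others ✗
  n4: stuck-at-0 ✓; others ✗
  n5: stuck-at-0 ✓; others ✗
  n6: stuck-at-1 ✓; others ✗
  n7: stuck-at-1 ✓; others ✗
  n8: stuck-at-1 ✓; others ✗
  n9: none of the 2 fault types match ✗
Consistent faults: {n2 stuck-at-1, n3 stuck-at-0, n4 stuck-at-0, n5 stuck-at-0, n6 stuck-at-1, n7 stuck-at-1, n8 stuck-at-1} — 7 in all.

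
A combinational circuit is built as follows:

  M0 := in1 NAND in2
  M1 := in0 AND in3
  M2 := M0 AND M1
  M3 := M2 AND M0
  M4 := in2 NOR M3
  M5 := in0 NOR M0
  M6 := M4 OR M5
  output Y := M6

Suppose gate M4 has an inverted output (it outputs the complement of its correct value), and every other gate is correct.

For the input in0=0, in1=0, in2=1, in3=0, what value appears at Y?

1

Propagate with M4 forced: M0=1, M1=0, M2=0, M3=0, M4=1 [inverted output], M5=0, M6=1.
So Y = 1. (Without the fault it would be 0.)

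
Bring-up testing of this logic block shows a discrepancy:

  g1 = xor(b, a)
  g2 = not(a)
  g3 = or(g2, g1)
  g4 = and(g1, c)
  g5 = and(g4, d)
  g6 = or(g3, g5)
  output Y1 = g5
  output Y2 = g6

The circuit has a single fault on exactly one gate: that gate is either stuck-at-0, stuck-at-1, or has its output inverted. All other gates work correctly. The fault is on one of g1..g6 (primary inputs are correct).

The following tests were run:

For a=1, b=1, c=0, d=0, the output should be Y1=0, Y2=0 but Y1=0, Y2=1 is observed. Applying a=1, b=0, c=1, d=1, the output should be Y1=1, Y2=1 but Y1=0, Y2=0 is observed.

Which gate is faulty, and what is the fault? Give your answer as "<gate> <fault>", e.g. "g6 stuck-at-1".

g1 inverted output

Fault-free values for test 1 (a=1, b=1, c=0, d=0): g1=0, g2=0, g3=0, g4=0, g5=0, g6=0, giving Y1=0, Y2=0. Observed Y1=0, Y2=1.
Test 1: faults giving observed Y1=0, Y2=1 are {g1 stuck-at-1, g1 inverted output, g2 stuck-at-1, g2 inverted output, g3 stuck-at-1, g3 inverted output, g6 stuck-at-1, g6 inverted output}.
Test 2 (a=1, b=0, c=1, d=1): fault-free g1=1, g2=0, g3=1, g4=1, g5=1, g6=1 → Y1=1, Y2=1; observed Y1=0, Y2=0. Eliminates g1 stuck-at-1, g2 stuck-at-1, g2 inverted output, g3 stuck-at-1, g3 inverted output, g6 stuck-at-1, g6 inverted output.
Only g1 inverted output is consistent with every test.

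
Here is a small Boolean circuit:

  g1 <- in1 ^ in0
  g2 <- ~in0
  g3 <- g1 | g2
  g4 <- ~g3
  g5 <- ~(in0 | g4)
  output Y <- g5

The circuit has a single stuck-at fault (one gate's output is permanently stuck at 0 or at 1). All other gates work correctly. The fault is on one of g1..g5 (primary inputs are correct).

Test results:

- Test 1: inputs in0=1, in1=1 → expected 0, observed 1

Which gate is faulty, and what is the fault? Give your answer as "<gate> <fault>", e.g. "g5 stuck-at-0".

g5 stuck-at-1

Fault-free values for test 1 (in0=1, in1=1): g1=0, g2=0, g3=0, g4=1, g5=0, giving Y=0. Observed 1.
Test 1: faults giving observed 1 are {g5 stuck-at-1}.
Only g5 stuck-at-1 is consistent with every test.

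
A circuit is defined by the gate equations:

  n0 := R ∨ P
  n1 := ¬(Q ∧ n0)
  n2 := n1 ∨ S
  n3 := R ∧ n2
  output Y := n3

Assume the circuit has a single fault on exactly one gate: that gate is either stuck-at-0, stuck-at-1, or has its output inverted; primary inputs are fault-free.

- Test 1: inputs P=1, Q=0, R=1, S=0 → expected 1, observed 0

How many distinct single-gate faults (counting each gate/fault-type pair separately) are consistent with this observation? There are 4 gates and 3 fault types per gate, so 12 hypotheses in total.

6

Fault-free: n0=1, n1=1, n2=1, n3=1 → 1. Observed 0.
  n0 stuck-at-0: output 1 ✗
  n0 stuck-at-1: output 1 ✗
  n0 inverted output: output 1 ✗
  n1 stuck-at-0: output 0 ✓
  n1 stuck-at-1: output 1 ✗
  n1 inverted output: output 0 ✓
  n2 stuck-at-0: output 0 ✓
  n2 stuck-at-1: output 1 ✗
  n2 inverted output: output 0 ✓
  n3 stuck-at-0: output 0 ✓
  n3 stuck-at-1: output 1 ✗
  n3 inverted output: output 0 ✓
Consistent faults: {n1 stuck-at-0, n1 inverted output, n2 stuck-at-0, n2 inverted output, n3 stuck-at-0, n3 inverted output} — 6 in all.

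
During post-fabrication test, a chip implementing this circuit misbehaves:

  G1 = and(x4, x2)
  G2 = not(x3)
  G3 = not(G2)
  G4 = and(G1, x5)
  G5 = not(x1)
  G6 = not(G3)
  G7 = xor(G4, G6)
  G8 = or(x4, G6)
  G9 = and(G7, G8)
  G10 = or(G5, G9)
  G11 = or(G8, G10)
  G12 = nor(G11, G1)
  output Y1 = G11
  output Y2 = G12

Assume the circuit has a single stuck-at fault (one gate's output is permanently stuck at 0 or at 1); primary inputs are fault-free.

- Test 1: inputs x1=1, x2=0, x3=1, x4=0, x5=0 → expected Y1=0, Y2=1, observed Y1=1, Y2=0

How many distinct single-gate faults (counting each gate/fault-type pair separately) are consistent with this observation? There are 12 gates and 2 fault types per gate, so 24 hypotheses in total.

8

Fault-free: G1=0, G2=0, G3=1, G4=0, G5=0, G6=0, G7=0, G8=0, G9=0, G10=0, G11=0, G12=1 → Y1=0, Y2=1. Observed Y1=1, Y2=0.
  G1: none of the 2 fault types match ✗
  G2: stuck-at-1 ✓; others ✗
  G3: stuck-at-0 ✓; others ✗
  G4: none of the 2 fault types match ✗
  G5: stuck-at-1 ✓; others ✗
  G6: stuck-at-1 ✓; others ✗
  G7: none of the 2 fault types match ✗
  G8: stuck-at-1 ✓; others ✗
  G9: stuck-at-1 ✓; others ✗
  G10: stuck-at-1 ✓; others ✗
  G11: stuck-at-1 ✓; others ✗
  G12: none of the 2 fault types match ✗
Consistent faults: {G2 stuck-at-1, G3 stuck-at-0, G5 stuck-at-1, G6 stuck-at-1, G8 stuck-at-1, G9 stuck-at-1, G10 stuck-at-1, G11 stuck-at-1} — 8 in all.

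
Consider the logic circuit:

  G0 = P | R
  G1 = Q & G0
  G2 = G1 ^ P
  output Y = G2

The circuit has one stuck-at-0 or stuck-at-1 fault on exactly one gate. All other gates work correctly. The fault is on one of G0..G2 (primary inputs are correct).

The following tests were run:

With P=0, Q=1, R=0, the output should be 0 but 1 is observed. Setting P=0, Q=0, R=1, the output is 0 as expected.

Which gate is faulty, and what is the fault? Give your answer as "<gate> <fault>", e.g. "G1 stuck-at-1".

Fault-free values for test 1 (P=0, Q=1, R=0): G0=0, G1=0, G2=0, giving Y=0. Observed 1.
Test 1: faults giving observed 1 are {G0 stuck-at-1, G1 stuck-at-1, G2 stuck-at-1}.
Test 2 (P=0, Q=0, R=1): fault-free G0=1, G1=0, G2=0 → 0; observed 0. Eliminates G1 stuck-at-1, G2 stuck-at-1.
Only G0 stuck-at-1 is consistent with every test.

G0 stuck-at-1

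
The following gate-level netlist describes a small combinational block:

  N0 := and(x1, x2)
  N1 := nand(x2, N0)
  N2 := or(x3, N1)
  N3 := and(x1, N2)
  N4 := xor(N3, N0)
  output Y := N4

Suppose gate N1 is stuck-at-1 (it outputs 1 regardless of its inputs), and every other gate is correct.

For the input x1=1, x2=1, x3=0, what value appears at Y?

Propagate with N1 forced: N0=1, N1=1 [stuck-at-1], N2=1, N3=1, N4=0.
So Y = 0. (Without the fault it would be 1.)

0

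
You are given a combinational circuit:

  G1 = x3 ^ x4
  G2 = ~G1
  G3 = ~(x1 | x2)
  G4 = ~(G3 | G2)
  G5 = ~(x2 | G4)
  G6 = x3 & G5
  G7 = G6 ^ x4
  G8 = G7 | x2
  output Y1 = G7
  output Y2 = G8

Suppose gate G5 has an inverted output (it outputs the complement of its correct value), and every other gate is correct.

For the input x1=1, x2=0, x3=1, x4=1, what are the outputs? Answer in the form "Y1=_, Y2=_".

Y1=1, Y2=1

Propagate with G5 forced: G1=0, G2=1, G3=0, G4=0, G5=0 [inverted output], G6=0, G7=1, G8=1.
So the outputs are Y1=1, Y2=1. (Without the fault they would be Y1=0, Y2=0.)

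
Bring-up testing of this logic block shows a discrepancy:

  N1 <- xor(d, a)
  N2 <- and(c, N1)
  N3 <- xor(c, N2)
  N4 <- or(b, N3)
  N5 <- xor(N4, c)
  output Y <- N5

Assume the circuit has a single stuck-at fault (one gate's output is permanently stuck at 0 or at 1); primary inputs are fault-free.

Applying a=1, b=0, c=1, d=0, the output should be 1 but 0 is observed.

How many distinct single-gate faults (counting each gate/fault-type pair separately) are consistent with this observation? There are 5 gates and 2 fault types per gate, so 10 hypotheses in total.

5

Fault-free: N1=1, N2=1, N3=0, N4=0, N5=1 → 1. Observed 0.
  N1 stuck-at-0: output 0 ✓
  N1 stuck-at-1: output 1 ✗
  N2 stuck-at-0: output 0 ✓
  N2 stuck-at-1: output 1 ✗
  N3 stuck-at-0: output 1 ✗
  N3 stuck-at-1: output 0 ✓
  N4 stuck-at-0: output 1 ✗
  N4 stuck-at-1: output 0 ✓
  N5 stuck-at-0: output 0 ✓
  N5 stuck-at-1: output 1 ✗
Consistent faults: {N1 stuck-at-0, N2 stuck-at-0, N3 stuck-at-1, N4 stuck-at-1, N5 stuck-at-0} — 5 in all.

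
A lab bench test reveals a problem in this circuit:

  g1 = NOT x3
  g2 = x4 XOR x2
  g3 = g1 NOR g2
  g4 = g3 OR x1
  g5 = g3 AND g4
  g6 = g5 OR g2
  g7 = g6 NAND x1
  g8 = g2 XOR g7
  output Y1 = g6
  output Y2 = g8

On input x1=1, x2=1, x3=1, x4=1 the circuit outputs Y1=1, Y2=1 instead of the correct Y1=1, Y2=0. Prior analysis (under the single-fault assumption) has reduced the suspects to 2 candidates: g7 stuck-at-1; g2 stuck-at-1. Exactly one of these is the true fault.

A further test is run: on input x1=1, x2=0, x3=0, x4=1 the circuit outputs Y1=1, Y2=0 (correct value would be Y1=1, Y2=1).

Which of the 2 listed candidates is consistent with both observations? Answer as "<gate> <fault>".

Evaluate each candidate on input x1=1, x2=0, x3=0, x4=1:
  g7 stuck-at-1: g1=1, g2=1, g3=0, g4=1, g5=0, g6=1, g7=1 [stuck-at-1], g8=0 → Y1=1, Y2=0 — matches
  g2 stuck-at-1: g1=1, g2=1 [stuck-at-1], g3=0, g4=1, g5=0, g6=1, g7=0, g8=1 → Y1=1, Y2=1 — eliminated
Only g7 stuck-at-1 reproduces the observed Y1=1, Y2=0.

g7 stuck-at-1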